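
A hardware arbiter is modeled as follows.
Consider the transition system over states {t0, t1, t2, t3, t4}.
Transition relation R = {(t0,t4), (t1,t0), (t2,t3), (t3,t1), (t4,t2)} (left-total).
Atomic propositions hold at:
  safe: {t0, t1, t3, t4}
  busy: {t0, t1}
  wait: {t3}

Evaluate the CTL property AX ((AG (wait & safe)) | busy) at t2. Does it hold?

Sat(wait & safe) = {t3}
AG (wait & safe): greatest fixpoint, start Z0 = {t3}, keep only states in Sat with every successor in Z. Z1 = ∅; fixed.
Sat(AG (wait & safe)) = ∅
Sat((AG (wait & safe)) | busy) = {t0, t1}
Sat(AX ((AG (wait & safe)) | busy)) = {s : every successor in {t0, t1}} = {t1, t3}
t2 ∉ Sat(AX ((AG (wait & safe)) | busy)) = {t1, t3}, so the formula does not hold at t2.

No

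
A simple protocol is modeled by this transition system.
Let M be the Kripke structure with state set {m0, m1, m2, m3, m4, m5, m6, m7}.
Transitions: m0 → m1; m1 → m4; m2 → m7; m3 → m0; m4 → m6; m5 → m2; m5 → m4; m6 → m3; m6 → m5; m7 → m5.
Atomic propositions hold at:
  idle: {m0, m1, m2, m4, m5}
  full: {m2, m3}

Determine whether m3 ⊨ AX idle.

Sat(AX idle) = {s : every successor in {m0, m1, m2, m4, m5}} = {m0, m1, m3, m5, m7}
m3 ∈ Sat(AX idle) = {m0, m1, m3, m5, m7}, so the formula holds at m3.

Yes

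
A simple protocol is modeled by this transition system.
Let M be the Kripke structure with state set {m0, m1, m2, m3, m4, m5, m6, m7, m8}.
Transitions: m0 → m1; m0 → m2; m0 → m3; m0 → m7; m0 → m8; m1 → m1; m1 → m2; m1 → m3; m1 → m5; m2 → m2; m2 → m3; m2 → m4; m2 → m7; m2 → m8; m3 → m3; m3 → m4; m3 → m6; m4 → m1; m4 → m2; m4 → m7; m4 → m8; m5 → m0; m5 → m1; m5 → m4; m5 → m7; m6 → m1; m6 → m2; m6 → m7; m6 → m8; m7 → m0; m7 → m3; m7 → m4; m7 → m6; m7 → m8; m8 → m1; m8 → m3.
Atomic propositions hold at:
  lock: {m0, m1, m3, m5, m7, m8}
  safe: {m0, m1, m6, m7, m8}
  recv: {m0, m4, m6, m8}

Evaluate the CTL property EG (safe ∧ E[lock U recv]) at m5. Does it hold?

No

E[lock U recv]: least fixpoint, start Z0 = Sat(recv) = {m0, m4, m6, m8}, add states in Sat(lock) with some successor in Z. Z1 = {m0, m3, m4, m5, m6, m7, m8}; Z2 = {m0, m1, m3, m4, m5, m6, m7, m8}; fixed.
Sat(E[lock U recv]) = {m0, m1, m3, m4, m5, m6, m7, m8}
Sat(safe ∧ E[lock U recv]) = {m0, m1, m6, m7, m8}
EG (safe ∧ E[lock U recv]): greatest fixpoint, start Z0 = {m0, m1, m6, m7, m8}, keep only states in Sat with some successor in Z. Already a fixed point.
Sat(EG (safe ∧ E[lock U recv])) = {m0, m1, m6, m7, m8}
m5 ∉ Sat(EG (safe ∧ E[lock U recv])) = {m0, m1, m6, m7, m8}, so the formula does not hold at m5.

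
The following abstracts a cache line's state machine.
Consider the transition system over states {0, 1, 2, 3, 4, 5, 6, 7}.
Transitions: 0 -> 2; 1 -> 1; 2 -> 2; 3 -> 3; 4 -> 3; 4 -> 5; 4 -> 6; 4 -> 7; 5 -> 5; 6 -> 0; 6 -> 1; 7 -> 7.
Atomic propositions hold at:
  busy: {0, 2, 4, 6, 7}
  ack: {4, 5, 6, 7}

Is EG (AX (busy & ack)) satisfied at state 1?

No

Sat(busy & ack) = {4, 6, 7}
Sat(AX (busy & ack)) = {s : every successor in {4, 6, 7}} = {7}
EG (AX (busy & ack)): greatest fixpoint, start Z0 = {7}, keep only states in Sat with some successor in Z. Already a fixed point.
Sat(EG (AX (busy & ack))) = {7}
1 ∉ Sat(EG (AX (busy & ack))) = {7}, so the formula does not hold at 1.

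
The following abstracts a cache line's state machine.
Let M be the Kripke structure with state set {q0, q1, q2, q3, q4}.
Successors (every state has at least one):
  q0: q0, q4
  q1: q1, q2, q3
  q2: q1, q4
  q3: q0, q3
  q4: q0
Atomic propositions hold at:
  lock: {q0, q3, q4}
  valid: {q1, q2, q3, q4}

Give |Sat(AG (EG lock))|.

3

EG lock: greatest fixpoint, start Z0 = {q0, q3, q4}, keep only states in Sat with some successor in Z. Already a fixed point.
Sat(EG lock) = {q0, q3, q4}
AG (EG lock): greatest fixpoint, start Z0 = {q0, q3, q4}, keep only states in Sat with every successor in Z. Already a fixed point.
Sat(AG (EG lock)) = {q0, q3, q4}
|Sat(AG (EG lock))| = |{q0, q3, q4}| = 3.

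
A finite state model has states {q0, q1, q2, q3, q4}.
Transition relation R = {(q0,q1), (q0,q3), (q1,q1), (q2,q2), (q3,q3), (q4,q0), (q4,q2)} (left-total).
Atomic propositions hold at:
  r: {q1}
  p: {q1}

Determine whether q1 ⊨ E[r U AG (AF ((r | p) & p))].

Yes

Sat(r | p) = {q1}
Sat((r | p) & p) = {q1}
AF ((r | p) & p): least fixpoint, start Z0 = {q1}, add states with every successor in Z. Already a fixed point.
Sat(AF ((r | p) & p)) = {q1}
AG (AF ((r | p) & p)): greatest fixpoint, start Z0 = {q1}, keep only states in Sat with every successor in Z. Already a fixed point.
Sat(AG (AF ((r | p) & p))) = {q1}
E[r U AG (AF ((r | p) & p))]: least fixpoint, start Z0 = Sat(AG (AF ((r | p) & p))) = {q1}, add states in Sat(r) with some successor in Z. Already a fixed point.
Sat(E[r U AG (AF ((r | p) & p))]) = {q1}
q1 ∈ Sat(E[r U AG (AF ((r | p) & p))]) = {q1}, so the formula holds at q1.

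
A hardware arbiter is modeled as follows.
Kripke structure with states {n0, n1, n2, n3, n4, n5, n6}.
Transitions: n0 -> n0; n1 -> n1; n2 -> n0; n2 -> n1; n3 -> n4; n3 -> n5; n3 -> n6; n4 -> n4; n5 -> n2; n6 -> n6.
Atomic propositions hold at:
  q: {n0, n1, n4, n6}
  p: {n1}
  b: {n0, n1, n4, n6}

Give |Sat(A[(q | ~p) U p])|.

1

Sat(~p) = {n0, n2, n3, n4, n5, n6}
Sat(q | ~p) = {n0, n1, n2, n3, n4, n5, n6}
A[(q | ~p) U p]: least fixpoint, start Z0 = Sat(p) = {n1}, add states in Sat(q | ~p) with every successor in Z. Already a fixed point.
Sat(A[(q | ~p) U p]) = {n1}
|Sat(A[(q | ~p) U p])| = |{n1}| = 1.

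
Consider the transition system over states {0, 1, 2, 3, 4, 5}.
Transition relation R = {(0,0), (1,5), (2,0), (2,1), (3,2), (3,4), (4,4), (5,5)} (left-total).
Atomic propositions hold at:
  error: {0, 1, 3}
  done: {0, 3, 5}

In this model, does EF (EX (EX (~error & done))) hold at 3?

Sat(~error) = {2, 4, 5}
Sat(~error & done) = {5}
Sat(EX (~error & done)) = {s : some successor in {5}} = {1, 5}
Sat(EX (EX (~error & done))) = {s : some successor in {1, 5}} = {1, 2, 5}
EF (EX (EX (~error & done))): least fixpoint, start Z0 = {1, 2, 5}, add states with some successor in Z. Z1 = {1, 2, 3, 5}; fixed.
Sat(EF (EX (EX (~error & done)))) = {1, 2, 3, 5}
3 ∈ Sat(EF (EX (EX (~error & done)))) = {1, 2, 3, 5}, so the formula holds at 3.

Yes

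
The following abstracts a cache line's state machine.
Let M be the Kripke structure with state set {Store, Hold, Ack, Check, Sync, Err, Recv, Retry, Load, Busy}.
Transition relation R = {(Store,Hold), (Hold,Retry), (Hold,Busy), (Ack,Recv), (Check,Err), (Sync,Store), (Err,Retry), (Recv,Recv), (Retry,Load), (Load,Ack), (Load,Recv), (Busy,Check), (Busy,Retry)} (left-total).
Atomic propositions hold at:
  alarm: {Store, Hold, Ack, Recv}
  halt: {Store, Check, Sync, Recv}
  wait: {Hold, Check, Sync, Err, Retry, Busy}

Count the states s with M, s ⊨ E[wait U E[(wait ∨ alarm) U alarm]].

5

Sat(wait ∨ alarm) = {Store, Hold, Ack, Check, Sync, Err, Recv, Retry, Busy}
E[(wait ∨ alarm) U alarm]: least fixpoint, start Z0 = Sat(alarm) = {Store, Hold, Ack, Recv}, add states in Sat(wait ∨ alarm) with some successor in Z. Z1 = {Store, Hold, Ack, Sync, Recv}; fixed.
Sat(E[(wait ∨ alarm) U alarm]) = {Store, Hold, Ack, Sync, Recv}
E[wait U E[(wait ∨ alarm) U alarm]]: least fixpoint, start Z0 = Sat(E[(wait ∨ alarm) U alarm]) = {Store, Hold, Ack, Sync, Recv}, add states in Sat(wait) with some successor in Z. Already a fixed point.
Sat(E[wait U E[(wait ∨ alarm) U alarm]]) = {Store, Hold, Ack, Sync, Recv}
|Sat(E[wait U E[(wait ∨ alarm) U alarm]])| = |{Store, Hold, Ack, Sync, Recv}| = 5.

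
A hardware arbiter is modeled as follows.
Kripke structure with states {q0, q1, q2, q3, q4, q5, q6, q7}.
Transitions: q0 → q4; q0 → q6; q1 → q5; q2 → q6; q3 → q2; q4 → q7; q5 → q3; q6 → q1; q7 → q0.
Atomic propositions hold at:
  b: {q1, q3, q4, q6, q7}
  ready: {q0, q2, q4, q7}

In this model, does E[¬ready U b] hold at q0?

Sat(¬ready) = {q1, q3, q5, q6}
E[¬ready U b]: least fixpoint, start Z0 = Sat(b) = {q1, q3, q4, q6, q7}, add states in Sat(¬ready) with some successor in Z. Z1 = {q1, q3, q4, q5, q6, q7}; fixed.
Sat(E[¬ready U b]) = {q1, q3, q4, q5, q6, q7}
q0 ∉ Sat(E[¬ready U b]) = {q1, q3, q4, q5, q6, q7}, so the formula does not hold at q0.

No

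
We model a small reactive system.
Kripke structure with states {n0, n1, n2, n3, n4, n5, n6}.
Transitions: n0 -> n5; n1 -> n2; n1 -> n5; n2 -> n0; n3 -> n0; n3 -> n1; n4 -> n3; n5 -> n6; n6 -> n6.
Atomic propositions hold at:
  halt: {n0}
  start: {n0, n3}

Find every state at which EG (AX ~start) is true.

Sat(~start) = {n1, n2, n4, n5, n6}
Sat(AX ~start) = {s : every successor in {n1, n2, n4, n5, n6}} = {n0, n1, n5, n6}
EG (AX ~start): greatest fixpoint, start Z0 = {n0, n1, n5, n6}, keep only states in Sat with some successor in Z. Already a fixed point.
Sat(EG (AX ~start)) = {n0, n1, n5, n6}

{n0, n1, n5, n6}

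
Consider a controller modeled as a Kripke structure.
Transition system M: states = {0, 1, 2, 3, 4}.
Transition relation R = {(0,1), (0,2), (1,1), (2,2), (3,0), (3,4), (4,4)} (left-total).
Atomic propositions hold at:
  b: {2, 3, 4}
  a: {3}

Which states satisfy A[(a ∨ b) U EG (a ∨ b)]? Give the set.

Sat(a ∨ b) = {2, 3, 4}
EG (a ∨ b): greatest fixpoint, start Z0 = {2, 3, 4}, keep only states in Sat with some successor in Z. Already a fixed point.
Sat(EG (a ∨ b)) = {2, 3, 4}
A[(a ∨ b) U EG (a ∨ b)]: least fixpoint, start Z0 = Sat(EG (a ∨ b)) = {2, 3, 4}, add states in Sat(a ∨ b) with every successor in Z. Already a fixed point.
Sat(A[(a ∨ b) U EG (a ∨ b)]) = {2, 3, 4}

{2, 3, 4}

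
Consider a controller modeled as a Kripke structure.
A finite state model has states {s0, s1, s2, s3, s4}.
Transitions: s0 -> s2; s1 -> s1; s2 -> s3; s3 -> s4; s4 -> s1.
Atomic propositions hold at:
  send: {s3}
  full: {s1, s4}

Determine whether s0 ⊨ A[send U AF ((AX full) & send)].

Yes

Sat(AX full) = {s : every successor in {s1, s4}} = {s1, s3, s4}
Sat((AX full) & send) = {s3}
AF ((AX full) & send): least fixpoint, start Z0 = {s3}, add states with every successor in Z. Z1 = {s2, s3}; Z2 = {s0, s2, s3}; fixed.
Sat(AF ((AX full) & send)) = {s0, s2, s3}
A[send U AF ((AX full) & send)]: least fixpoint, start Z0 = Sat(AF ((AX full) & send)) = {s0, s2, s3}, add states in Sat(send) with every successor in Z. Already a fixed point.
Sat(A[send U AF ((AX full) & send)]) = {s0, s2, s3}
s0 ∈ Sat(A[send U AF ((AX full) & send)]) = {s0, s2, s3}, so the formula holds at s0.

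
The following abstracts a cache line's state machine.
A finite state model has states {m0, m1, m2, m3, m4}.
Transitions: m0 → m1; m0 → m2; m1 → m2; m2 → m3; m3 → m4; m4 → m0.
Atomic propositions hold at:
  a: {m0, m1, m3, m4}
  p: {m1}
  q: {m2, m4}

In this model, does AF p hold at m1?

AF p: least fixpoint, start Z0 = {m1}, add states with every successor in Z. Already a fixed point.
Sat(AF p) = {m1}
m1 ∈ Sat(AF p) = {m1}, so the formula holds at m1.

Yes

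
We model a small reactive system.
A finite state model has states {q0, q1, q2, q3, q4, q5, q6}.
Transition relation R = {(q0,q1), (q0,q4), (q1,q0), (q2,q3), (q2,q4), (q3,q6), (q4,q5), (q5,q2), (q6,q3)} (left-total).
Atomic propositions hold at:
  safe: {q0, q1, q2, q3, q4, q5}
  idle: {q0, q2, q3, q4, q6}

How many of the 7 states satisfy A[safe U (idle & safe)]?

6

Sat(idle & safe) = {q0, q2, q3, q4}
A[safe U (idle & safe)]: least fixpoint, start Z0 = Sat((idle & safe)) = {q0, q2, q3, q4}, add states in Sat(safe) with every successor in Z. Z1 = {q0, q1, q2, q3, q4, q5}; fixed.
Sat(A[safe U (idle & safe)]) = {q0, q1, q2, q3, q4, q5}
|Sat(A[safe U (idle & safe)])| = |{q0, q1, q2, q3, q4, q5}| = 6.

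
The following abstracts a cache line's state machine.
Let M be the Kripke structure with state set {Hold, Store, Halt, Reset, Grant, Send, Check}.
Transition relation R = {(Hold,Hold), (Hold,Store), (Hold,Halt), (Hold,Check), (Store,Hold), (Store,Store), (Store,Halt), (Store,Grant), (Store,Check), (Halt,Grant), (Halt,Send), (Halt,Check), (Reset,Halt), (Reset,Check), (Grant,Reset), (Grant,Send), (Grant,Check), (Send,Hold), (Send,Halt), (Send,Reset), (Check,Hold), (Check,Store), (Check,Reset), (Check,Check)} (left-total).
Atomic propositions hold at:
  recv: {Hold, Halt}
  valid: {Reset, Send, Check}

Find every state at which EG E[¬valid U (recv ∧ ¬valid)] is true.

Sat(¬valid) = {Hold, Store, Halt, Grant}
Sat(recv ∧ ¬valid) = {Hold, Halt}
E[¬valid U (recv ∧ ¬valid)]: least fixpoint, start Z0 = Sat((recv ∧ ¬valid)) = {Hold, Halt}, add states in Sat(¬valid) with some successor in Z. Z1 = {Hold, Store, Halt}; fixed.
Sat(E[¬valid U (recv ∧ ¬valid)]) = {Hold, Store, Halt}
EG E[¬valid U (recv ∧ ¬valid)]: greatest fixpoint, start Z0 = {Hold, Store, Halt}, keep only states in Sat with some successor in Z. Z1 = {Hold, Store}; fixed.
Sat(EG E[¬valid U (recv ∧ ¬valid)]) = {Hold, Store}

{Hold, Store}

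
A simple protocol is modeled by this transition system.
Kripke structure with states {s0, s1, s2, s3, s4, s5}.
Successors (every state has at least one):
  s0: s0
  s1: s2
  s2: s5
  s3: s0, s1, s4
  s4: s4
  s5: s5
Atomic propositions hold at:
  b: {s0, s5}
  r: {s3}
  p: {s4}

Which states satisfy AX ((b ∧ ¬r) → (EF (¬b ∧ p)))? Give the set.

{s1, s4}

Sat(¬r) = {s0, s1, s2, s4, s5}
Sat(b ∧ ¬r) = {s0, s5}
Sat(¬b) = {s1, s2, s3, s4}
Sat(¬b ∧ p) = {s4}
EF (¬b ∧ p): least fixpoint, start Z0 = {s4}, add states with some successor in Z. Z1 = {s3, s4}; fixed.
Sat(EF (¬b ∧ p)) = {s3, s4}
Sat((b ∧ ¬r) → (EF (¬b ∧ p))) = {s1, s2, s3, s4}
Sat(AX ((b ∧ ¬r) → (EF (¬b ∧ p)))) = {s : every successor in {s1, s2, s3, s4}} = {s1, s4}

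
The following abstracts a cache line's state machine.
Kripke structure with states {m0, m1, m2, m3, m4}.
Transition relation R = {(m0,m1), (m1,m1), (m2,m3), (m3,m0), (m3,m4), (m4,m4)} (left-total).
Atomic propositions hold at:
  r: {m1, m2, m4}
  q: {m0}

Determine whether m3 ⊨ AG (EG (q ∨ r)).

No

Sat(q ∨ r) = {m0, m1, m2, m4}
EG (q ∨ r): greatest fixpoint, start Z0 = {m0, m1, m2, m4}, keep only states in Sat with some successor in Z. Z1 = {m0, m1, m4}; fixed.
Sat(EG (q ∨ r)) = {m0, m1, m4}
AG (EG (q ∨ r)): greatest fixpoint, start Z0 = {m0, m1, m4}, keep only states in Sat with every successor in Z. Already a fixed point.
Sat(AG (EG (q ∨ r))) = {m0, m1, m4}
m3 ∉ Sat(AG (EG (q ∨ r))) = {m0, m1, m4}, so the formula does not hold at m3.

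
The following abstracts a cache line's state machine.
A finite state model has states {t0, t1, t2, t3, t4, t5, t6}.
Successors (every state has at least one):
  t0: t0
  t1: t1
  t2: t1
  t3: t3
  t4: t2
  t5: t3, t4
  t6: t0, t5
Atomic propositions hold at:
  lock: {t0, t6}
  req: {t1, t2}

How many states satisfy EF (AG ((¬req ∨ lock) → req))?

Sat(¬req) = {t0, t3, t4, t5, t6}
Sat(¬req ∨ lock) = {t0, t3, t4, t5, t6}
Sat((¬req ∨ lock) → req) = {t1, t2}
AG ((¬req ∨ lock) → req): greatest fixpoint, start Z0 = {t1, t2}, keep only states in Sat with every successor in Z. Already a fixed point.
Sat(AG ((¬req ∨ lock) → req)) = {t1, t2}
EF (AG ((¬req ∨ lock) → req)): least fixpoint, start Z0 = {t1, t2}, add states with some successor in Z. Z1 = {t1, t2, t4}; Z2 = {t1, t2, t4, t5}; Z3 = {t1, t2, t4, t5, t6}; fixed.
Sat(EF (AG ((¬req ∨ lock) → req))) = {t1, t2, t4, t5, t6}
|Sat(EF (AG ((¬req ∨ lock) → req)))| = |{t1, t2, t4, t5, t6}| = 5.

5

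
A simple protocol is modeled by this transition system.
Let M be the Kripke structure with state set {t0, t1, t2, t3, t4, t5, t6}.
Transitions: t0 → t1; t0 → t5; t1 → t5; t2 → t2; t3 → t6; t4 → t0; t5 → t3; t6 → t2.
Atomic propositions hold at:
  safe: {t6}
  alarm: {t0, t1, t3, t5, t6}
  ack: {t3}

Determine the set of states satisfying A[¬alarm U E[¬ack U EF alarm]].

{t0, t1, t3, t4, t5, t6}

Sat(¬alarm) = {t2, t4}
Sat(¬ack) = {t0, t1, t2, t4, t5, t6}
EF alarm: least fixpoint, start Z0 = {t0, t1, t3, t5, t6}, add states with some successor in Z. Z1 = {t0, t1, t3, t4, t5, t6}; fixed.
Sat(EF alarm) = {t0, t1, t3, t4, t5, t6}
E[¬ack U EF alarm]: least fixpoint, start Z0 = Sat(EF alarm) = {t0, t1, t3, t4, t5, t6}, add states in Sat(¬ack) with some successor in Z. Already a fixed point.
Sat(E[¬ack U EF alarm]) = {t0, t1, t3, t4, t5, t6}
A[¬alarm U E[¬ack U EF alarm]]: least fixpoint, start Z0 = Sat(E[¬ack U EF alarm]) = {t0, t1, t3, t4, t5, t6}, add states in Sat(¬alarm) with every successor in Z. Already a fixed point.
Sat(A[¬alarm U E[¬ack U EF alarm]]) = {t0, t1, t3, t4, t5, t6}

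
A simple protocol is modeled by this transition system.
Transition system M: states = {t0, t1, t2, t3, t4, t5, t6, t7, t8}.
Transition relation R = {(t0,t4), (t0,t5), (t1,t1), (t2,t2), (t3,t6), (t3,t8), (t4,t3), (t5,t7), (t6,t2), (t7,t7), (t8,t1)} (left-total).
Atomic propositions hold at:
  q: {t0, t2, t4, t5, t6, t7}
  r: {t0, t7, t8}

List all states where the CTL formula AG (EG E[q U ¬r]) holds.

{t1, t2, t6}

Sat(¬r) = {t1, t2, t3, t4, t5, t6}
E[q U ¬r]: least fixpoint, start Z0 = Sat(¬r) = {t1, t2, t3, t4, t5, t6}, add states in Sat(q) with some successor in Z. Z1 = {t0, t1, t2, t3, t4, t5, t6}; fixed.
Sat(E[q U ¬r]) = {t0, t1, t2, t3, t4, t5, t6}
EG E[q U ¬r]: greatest fixpoint, start Z0 = {t0, t1, t2, t3, t4, t5, t6}, keep only states in Sat with some successor in Z. Z1 = {t0, t1, t2, t3, t4, t6}; fixed.
Sat(EG E[q U ¬r]) = {t0, t1, t2, t3, t4, t6}
AG (EG E[q U ¬r]): greatest fixpoint, start Z0 = {t0, t1, t2, t3, t4, t6}, keep only states in Sat with every successor in Z. Z1 = {t1, t2, t4, t6}; Z2 = {t1, t2, t6}; fixed.
Sat(AG (EG E[q U ¬r])) = {t1, t2, t6}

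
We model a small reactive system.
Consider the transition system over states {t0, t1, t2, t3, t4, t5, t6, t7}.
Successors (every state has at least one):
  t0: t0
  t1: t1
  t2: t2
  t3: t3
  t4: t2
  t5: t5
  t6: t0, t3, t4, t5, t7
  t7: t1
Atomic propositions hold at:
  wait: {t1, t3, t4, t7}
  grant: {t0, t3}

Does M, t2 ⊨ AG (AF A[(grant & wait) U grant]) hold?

No

Sat(grant & wait) = {t3}
A[(grant & wait) U grant]: least fixpoint, start Z0 = Sat(grant) = {t0, t3}, add states in Sat(grant & wait) with every successor in Z. Already a fixed point.
Sat(A[(grant & wait) U grant]) = {t0, t3}
AF A[(grant & wait) U grant]: least fixpoint, start Z0 = {t0, t3}, add states with every successor in Z. Already a fixed point.
Sat(AF A[(grant & wait) U grant]) = {t0, t3}
AG (AF A[(grant & wait) U grant]): greatest fixpoint, start Z0 = {t0, t3}, keep only states in Sat with every successor in Z. Already a fixed point.
Sat(AG (AF A[(grant & wait) U grant])) = {t0, t3}
t2 ∉ Sat(AG (AF A[(grant & wait) U grant])) = {t0, t3}, so the formula does not hold at t2.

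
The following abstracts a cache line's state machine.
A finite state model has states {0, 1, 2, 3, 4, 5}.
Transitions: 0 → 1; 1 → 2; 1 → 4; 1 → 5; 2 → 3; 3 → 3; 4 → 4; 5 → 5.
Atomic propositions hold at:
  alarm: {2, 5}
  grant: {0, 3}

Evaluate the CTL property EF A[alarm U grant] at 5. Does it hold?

A[alarm U grant]: least fixpoint, start Z0 = Sat(grant) = {0, 3}, add states in Sat(alarm) with every successor in Z. Z1 = {0, 2, 3}; fixed.
Sat(A[alarm U grant]) = {0, 2, 3}
EF A[alarm U grant]: least fixpoint, start Z0 = {0, 2, 3}, add states with some successor in Z. Z1 = {0, 1, 2, 3}; fixed.
Sat(EF A[alarm U grant]) = {0, 1, 2, 3}
5 ∉ Sat(EF A[alarm U grant]) = {0, 1, 2, 3}, so the formula does not hold at 5.

No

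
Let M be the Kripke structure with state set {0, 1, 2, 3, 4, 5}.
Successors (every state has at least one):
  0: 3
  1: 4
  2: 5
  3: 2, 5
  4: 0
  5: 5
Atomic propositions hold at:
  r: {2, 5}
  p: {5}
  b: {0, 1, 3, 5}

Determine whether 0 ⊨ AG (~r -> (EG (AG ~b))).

No

Sat(~r) = {0, 1, 3, 4}
Sat(~b) = {2, 4}
AG ~b: greatest fixpoint, start Z0 = {2, 4}, keep only states in Sat with every successor in Z. Z1 = ∅; fixed.
Sat(AG ~b) = ∅
EG (AG ~b): greatest fixpoint, start Z0 = ∅, keep only states in Sat with some successor in Z. Already a fixed point.
Sat(EG (AG ~b)) = ∅
Sat(~r -> (EG (AG ~b))) = {2, 5}
AG (~r -> (EG (AG ~b))): greatest fixpoint, start Z0 = {2, 5}, keep only states in Sat with every successor in Z. Already a fixed point.
Sat(AG (~r -> (EG (AG ~b)))) = {2, 5}
0 ∉ Sat(AG (~r -> (EG (AG ~b)))) = {2, 5}, so the formula does not hold at 0.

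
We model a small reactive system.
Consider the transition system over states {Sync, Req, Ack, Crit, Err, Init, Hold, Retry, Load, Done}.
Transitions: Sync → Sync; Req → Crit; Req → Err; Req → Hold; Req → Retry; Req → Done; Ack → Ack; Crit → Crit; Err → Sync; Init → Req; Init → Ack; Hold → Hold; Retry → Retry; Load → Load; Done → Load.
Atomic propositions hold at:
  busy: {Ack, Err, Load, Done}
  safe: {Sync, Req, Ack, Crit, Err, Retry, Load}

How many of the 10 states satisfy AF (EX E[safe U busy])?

E[safe U busy]: least fixpoint, start Z0 = Sat(busy) = {Ack, Err, Load, Done}, add states in Sat(safe) with some successor in Z. Z1 = {Req, Ack, Err, Load, Done}; fixed.
Sat(E[safe U busy]) = {Req, Ack, Err, Load, Done}
Sat(EX E[safe U busy]) = {s : some successor in {Req, Ack, Err, Load, Done}} = {Req, Ack, Init, Load, Done}
AF (EX E[safe U busy]): least fixpoint, start Z0 = {Req, Ack, Init, Load, Done}, add states with every successor in Z. Already a fixed point.
Sat(AF (EX E[safe U busy])) = {Req, Ack, Init, Load, Done}
|Sat(AF (EX E[safe U busy]))| = |{Req, Ack, Init, Load, Done}| = 5.

5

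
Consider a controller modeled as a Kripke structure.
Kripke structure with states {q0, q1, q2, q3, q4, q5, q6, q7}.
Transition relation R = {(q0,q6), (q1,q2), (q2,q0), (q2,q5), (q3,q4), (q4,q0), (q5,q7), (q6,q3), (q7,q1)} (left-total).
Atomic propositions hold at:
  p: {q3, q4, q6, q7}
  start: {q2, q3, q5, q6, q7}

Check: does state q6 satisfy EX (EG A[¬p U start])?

No

Sat(¬p) = {q0, q1, q2, q5}
A[¬p U start]: least fixpoint, start Z0 = Sat(start) = {q2, q3, q5, q6, q7}, add states in Sat(¬p) with every successor in Z. Z1 = {q0, q1, q2, q3, q5, q6, q7}; fixed.
Sat(A[¬p U start]) = {q0, q1, q2, q3, q5, q6, q7}
EG A[¬p U start]: greatest fixpoint, start Z0 = {q0, q1, q2, q3, q5, q6, q7}, keep only states in Sat with some successor in Z. Z1 = {q0, q1, q2, q5, q6, q7}; Z2 = {q0, q1, q2, q5, q7}; Z3 = {q1, q2, q5, q7}; fixed.
Sat(EG A[¬p U start]) = {q1, q2, q5, q7}
Sat(EX (EG A[¬p U start])) = {s : some successor in {q1, q2, q5, q7}} = {q1, q2, q5, q7}
q6 ∉ Sat(EX (EG A[¬p U start])) = {q1, q2, q5, q7}, so the formula does not hold at q6.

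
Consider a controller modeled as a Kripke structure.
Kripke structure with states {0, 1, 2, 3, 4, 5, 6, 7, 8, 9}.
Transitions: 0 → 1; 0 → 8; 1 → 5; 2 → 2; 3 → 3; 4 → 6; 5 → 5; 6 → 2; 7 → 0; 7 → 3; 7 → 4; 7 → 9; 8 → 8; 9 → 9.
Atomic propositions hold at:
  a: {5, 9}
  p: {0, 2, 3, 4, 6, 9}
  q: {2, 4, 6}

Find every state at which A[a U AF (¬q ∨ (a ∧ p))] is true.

Sat(¬q) = {0, 1, 3, 5, 7, 8, 9}
Sat(a ∧ p) = {9}
Sat(¬q ∨ (a ∧ p)) = {0, 1, 3, 5, 7, 8, 9}
AF (¬q ∨ (a ∧ p)): least fixpoint, start Z0 = {0, 1, 3, 5, 7, 8, 9}, add states with every successor in Z. Already a fixed point.
Sat(AF (¬q ∨ (a ∧ p))) = {0, 1, 3, 5, 7, 8, 9}
A[a U AF (¬q ∨ (a ∧ p))]: least fixpoint, start Z0 = Sat(AF (¬q ∨ (a ∧ p))) = {0, 1, 3, 5, 7, 8, 9}, add states in Sat(a) with every successor in Z. Already a fixed point.
Sat(A[a U AF (¬q ∨ (a ∧ p))]) = {0, 1, 3, 5, 7, 8, 9}

{0, 1, 3, 5, 7, 8, 9}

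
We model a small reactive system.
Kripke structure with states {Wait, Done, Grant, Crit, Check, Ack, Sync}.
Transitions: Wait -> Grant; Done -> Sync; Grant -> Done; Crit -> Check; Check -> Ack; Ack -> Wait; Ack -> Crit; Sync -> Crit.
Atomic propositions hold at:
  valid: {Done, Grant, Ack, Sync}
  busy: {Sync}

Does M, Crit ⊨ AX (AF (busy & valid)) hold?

Sat(busy & valid) = {Sync}
AF (busy & valid): least fixpoint, start Z0 = {Sync}, add states with every successor in Z. Z1 = {Done, Sync}; Z2 = {Done, Grant, Sync}; Z3 = {Wait, Done, Grant, Sync}; fixed.
Sat(AF (busy & valid)) = {Wait, Done, Grant, Sync}
Sat(AX (AF (busy & valid))) = {s : every successor in {Wait, Done, Grant, Sync}} = {Wait, Done, Grant}
Crit ∉ Sat(AX (AF (busy & valid))) = {Wait, Done, Grant}, so the formula does not hold at Crit.

No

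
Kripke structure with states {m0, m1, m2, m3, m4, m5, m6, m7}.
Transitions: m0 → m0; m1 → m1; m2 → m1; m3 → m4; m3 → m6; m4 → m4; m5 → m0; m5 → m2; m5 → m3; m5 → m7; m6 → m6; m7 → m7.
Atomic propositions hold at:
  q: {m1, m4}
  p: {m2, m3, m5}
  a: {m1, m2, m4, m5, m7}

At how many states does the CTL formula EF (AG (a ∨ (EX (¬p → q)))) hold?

6

Sat(¬p) = {m0, m1, m4, m6, m7}
Sat(¬p → q) = {m1, m2, m3, m4, m5}
Sat(EX (¬p → q)) = {s : some successor in {m1, m2, m3, m4, m5}} = {m1, m2, m3, m4, m5}
Sat(a ∨ (EX (¬p → q))) = {m1, m2, m3, m4, m5, m7}
AG (a ∨ (EX (¬p → q))): greatest fixpoint, start Z0 = {m1, m2, m3, m4, m5, m7}, keep only states in Sat with every successor in Z. Z1 = {m1, m2, m4, m7}; fixed.
Sat(AG (a ∨ (EX (¬p → q)))) = {m1, m2, m4, m7}
EF (AG (a ∨ (EX (¬p → q)))): least fixpoint, start Z0 = {m1, m2, m4, m7}, add states with some successor in Z. Z1 = {m1, m2, m3, m4, m5, m7}; fixed.
Sat(EF (AG (a ∨ (EX (¬p → q))))) = {m1, m2, m3, m4, m5, m7}
|Sat(EF (AG (a ∨ (EX (¬p → q)))))| = |{m1, m2, m3, m4, m5, m7}| = 6.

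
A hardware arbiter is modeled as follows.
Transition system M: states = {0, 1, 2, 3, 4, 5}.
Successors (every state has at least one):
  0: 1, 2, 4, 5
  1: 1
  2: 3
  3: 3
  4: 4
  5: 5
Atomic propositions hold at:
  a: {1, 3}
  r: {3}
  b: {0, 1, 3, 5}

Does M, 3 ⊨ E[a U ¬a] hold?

No

Sat(¬a) = {0, 2, 4, 5}
E[a U ¬a]: least fixpoint, start Z0 = Sat(¬a) = {0, 2, 4, 5}, add states in Sat(a) with some successor in Z. Already a fixed point.
Sat(E[a U ¬a]) = {0, 2, 4, 5}
3 ∉ Sat(E[a U ¬a]) = {0, 2, 4, 5}, so the formula does not hold at 3.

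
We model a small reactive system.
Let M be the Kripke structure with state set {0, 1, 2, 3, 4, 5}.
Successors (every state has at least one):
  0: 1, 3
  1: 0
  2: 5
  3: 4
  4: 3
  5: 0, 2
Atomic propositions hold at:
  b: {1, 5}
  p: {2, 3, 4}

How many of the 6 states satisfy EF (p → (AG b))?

4

AG b: greatest fixpoint, start Z0 = {1, 5}, keep only states in Sat with every successor in Z. Z1 = ∅; fixed.
Sat(AG b) = ∅
Sat(p → (AG b)) = {0, 1, 5}
EF (p → (AG b)): least fixpoint, start Z0 = {0, 1, 5}, add states with some successor in Z. Z1 = {0, 1, 2, 5}; fixed.
Sat(EF (p → (AG b))) = {0, 1, 2, 5}
|Sat(EF (p → (AG b)))| = |{0, 1, 2, 5}| = 4.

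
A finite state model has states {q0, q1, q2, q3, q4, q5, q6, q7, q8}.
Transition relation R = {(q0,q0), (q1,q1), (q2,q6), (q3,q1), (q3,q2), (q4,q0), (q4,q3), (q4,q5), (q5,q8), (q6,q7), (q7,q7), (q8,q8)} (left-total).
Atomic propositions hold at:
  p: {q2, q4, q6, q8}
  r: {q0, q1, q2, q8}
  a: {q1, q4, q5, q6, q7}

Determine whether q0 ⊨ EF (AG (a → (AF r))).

AF r: least fixpoint, start Z0 = {q0, q1, q2, q8}, add states with every successor in Z. Z1 = {q0, q1, q2, q3, q5, q8}; Z2 = {q0, q1, q2, q3, q4, q5, q8}; fixed.
Sat(AF r) = {q0, q1, q2, q3, q4, q5, q8}
Sat(a → (AF r)) = {q0, q1, q2, q3, q4, q5, q8}
AG (a → (AF r)): greatest fixpoint, start Z0 = {q0, q1, q2, q3, q4, q5, q8}, keep only states in Sat with every successor in Z. Z1 = {q0, q1, q3, q4, q5, q8}; Z2 = {q0, q1, q4, q5, q8}; Z3 = {q0, q1, q5, q8}; fixed.
Sat(AG (a → (AF r))) = {q0, q1, q5, q8}
EF (AG (a → (AF r))): least fixpoint, start Z0 = {q0, q1, q5, q8}, add states with some successor in Z. Z1 = {q0, q1, q3, q4, q5, q8}; fixed.
Sat(EF (AG (a → (AF r)))) = {q0, q1, q3, q4, q5, q8}
q0 ∈ Sat(EF (AG (a → (AF r)))) = {q0, q1, q3, q4, q5, q8}, so the formula holds at q0.

Yes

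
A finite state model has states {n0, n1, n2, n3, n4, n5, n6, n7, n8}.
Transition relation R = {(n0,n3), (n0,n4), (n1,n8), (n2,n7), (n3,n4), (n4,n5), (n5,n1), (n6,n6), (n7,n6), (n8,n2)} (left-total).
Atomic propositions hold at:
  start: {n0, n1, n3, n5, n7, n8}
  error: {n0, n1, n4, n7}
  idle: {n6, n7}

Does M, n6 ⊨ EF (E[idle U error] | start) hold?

E[idle U error]: least fixpoint, start Z0 = Sat(error) = {n0, n1, n4, n7}, add states in Sat(idle) with some successor in Z. Already a fixed point.
Sat(E[idle U error]) = {n0, n1, n4, n7}
Sat(E[idle U error] | start) = {n0, n1, n3, n4, n5, n7, n8}
EF (E[idle U error] | start): least fixpoint, start Z0 = {n0, n1, n3, n4, n5, n7, n8}, add states with some successor in Z. Z1 = {n0, n1, n2, n3, n4, n5, n7, n8}; fixed.
Sat(EF (E[idle U error] | start)) = {n0, n1, n2, n3, n4, n5, n7, n8}
n6 ∉ Sat(EF (E[idle U error] | start)) = {n0, n1, n2, n3, n4, n5, n7, n8}, so the formula does not hold at n6.

No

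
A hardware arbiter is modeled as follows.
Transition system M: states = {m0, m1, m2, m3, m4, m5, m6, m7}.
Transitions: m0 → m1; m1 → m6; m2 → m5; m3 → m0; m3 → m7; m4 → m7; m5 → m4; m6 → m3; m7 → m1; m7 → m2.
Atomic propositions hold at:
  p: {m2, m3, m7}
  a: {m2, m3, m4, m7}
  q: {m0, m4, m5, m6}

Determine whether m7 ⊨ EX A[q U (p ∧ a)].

Sat(p ∧ a) = {m2, m3, m7}
A[q U (p ∧ a)]: least fixpoint, start Z0 = Sat((p ∧ a)) = {m2, m3, m7}, add states in Sat(q) with every successor in Z. Z1 = {m2, m3, m4, m6, m7}; Z2 = {m2, m3, m4, m5, m6, m7}; fixed.
Sat(A[q U (p ∧ a)]) = {m2, m3, m4, m5, m6, m7}
Sat(EX A[q U (p ∧ a)]) = {s : some successor in {m2, m3, m4, m5, m6, m7}} = {m1, m2, m3, m4, m5, m6, m7}
m7 ∈ Sat(EX A[q U (p ∧ a)]) = {m1, m2, m3, m4, m5, m6, m7}, so the formula holds at m7.

Yes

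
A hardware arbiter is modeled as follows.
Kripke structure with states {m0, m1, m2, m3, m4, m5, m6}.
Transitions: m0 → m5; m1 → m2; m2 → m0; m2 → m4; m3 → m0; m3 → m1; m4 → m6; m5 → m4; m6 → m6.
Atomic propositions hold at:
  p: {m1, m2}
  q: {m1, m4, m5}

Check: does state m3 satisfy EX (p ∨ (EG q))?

Yes

EG q: greatest fixpoint, start Z0 = {m1, m4, m5}, keep only states in Sat with some successor in Z. Z1 = {m5}; Z2 = ∅; fixed.
Sat(EG q) = ∅
Sat(p ∨ (EG q)) = {m1, m2}
Sat(EX (p ∨ (EG q))) = {s : some successor in {m1, m2}} = {m1, m3}
m3 ∈ Sat(EX (p ∨ (EG q))) = {m1, m3}, so the formula holds at m3.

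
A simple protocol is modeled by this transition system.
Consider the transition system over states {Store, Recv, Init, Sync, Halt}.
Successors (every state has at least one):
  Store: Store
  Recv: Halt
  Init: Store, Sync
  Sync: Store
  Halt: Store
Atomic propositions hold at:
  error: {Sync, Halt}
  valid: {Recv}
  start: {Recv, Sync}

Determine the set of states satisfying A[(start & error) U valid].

{Recv}

Sat(start & error) = {Sync}
A[(start & error) U valid]: least fixpoint, start Z0 = Sat(valid) = {Recv}, add states in Sat(start & error) with every successor in Z. Already a fixed point.
Sat(A[(start & error) U valid]) = {Recv}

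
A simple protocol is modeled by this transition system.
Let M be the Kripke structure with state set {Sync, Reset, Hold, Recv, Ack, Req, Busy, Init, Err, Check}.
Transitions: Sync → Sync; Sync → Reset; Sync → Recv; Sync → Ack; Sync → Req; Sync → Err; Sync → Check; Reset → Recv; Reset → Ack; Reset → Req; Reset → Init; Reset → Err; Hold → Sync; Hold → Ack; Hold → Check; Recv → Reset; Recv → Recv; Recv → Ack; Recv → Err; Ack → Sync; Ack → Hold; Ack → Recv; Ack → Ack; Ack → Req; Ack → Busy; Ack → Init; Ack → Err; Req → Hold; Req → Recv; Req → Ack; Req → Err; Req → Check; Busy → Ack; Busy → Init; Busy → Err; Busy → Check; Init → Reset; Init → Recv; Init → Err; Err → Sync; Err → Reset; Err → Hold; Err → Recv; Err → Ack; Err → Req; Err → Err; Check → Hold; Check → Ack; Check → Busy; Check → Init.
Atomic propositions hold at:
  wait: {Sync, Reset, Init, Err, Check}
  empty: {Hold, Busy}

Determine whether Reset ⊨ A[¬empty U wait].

Sat(¬empty) = {Sync, Reset, Recv, Ack, Req, Init, Err, Check}
A[¬empty U wait]: least fixpoint, start Z0 = Sat(wait) = {Sync, Reset, Init, Err, Check}, add states in Sat(¬empty) with every successor in Z. Already a fixed point.
Sat(A[¬empty U wait]) = {Sync, Reset, Init, Err, Check}
Reset ∈ Sat(A[¬empty U wait]) = {Sync, Reset, Init, Err, Check}, so the formula holds at Reset.

Yes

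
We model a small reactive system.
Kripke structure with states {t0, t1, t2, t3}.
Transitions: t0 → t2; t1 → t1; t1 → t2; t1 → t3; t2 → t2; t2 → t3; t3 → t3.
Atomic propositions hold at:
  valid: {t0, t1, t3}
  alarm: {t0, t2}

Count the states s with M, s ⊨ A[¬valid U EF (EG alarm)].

Sat(¬valid) = {t2}
EG alarm: greatest fixpoint, start Z0 = {t0, t2}, keep only states in Sat with some successor in Z. Already a fixed point.
Sat(EG alarm) = {t0, t2}
EF (EG alarm): least fixpoint, start Z0 = {t0, t2}, add states with some successor in Z. Z1 = {t0, t1, t2}; fixed.
Sat(EF (EG alarm)) = {t0, t1, t2}
A[¬valid U EF (EG alarm)]: least fixpoint, start Z0 = Sat(EF (EG alarm)) = {t0, t1, t2}, add states in Sat(¬valid) with every successor in Z. Already a fixed point.
Sat(A[¬valid U EF (EG alarm)]) = {t0, t1, t2}
|Sat(A[¬valid U EF (EG alarm)])| = |{t0, t1, t2}| = 3.

3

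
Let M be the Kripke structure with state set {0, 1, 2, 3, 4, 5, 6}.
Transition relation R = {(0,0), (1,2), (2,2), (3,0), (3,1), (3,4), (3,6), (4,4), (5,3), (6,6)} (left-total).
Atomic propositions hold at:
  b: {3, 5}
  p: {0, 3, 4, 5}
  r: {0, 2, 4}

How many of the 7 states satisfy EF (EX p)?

Sat(EX p) = {s : some successor in {0, 3, 4, 5}} = {0, 3, 4, 5}
EF (EX p): least fixpoint, start Z0 = {0, 3, 4, 5}, add states with some successor in Z. Already a fixed point.
Sat(EF (EX p)) = {0, 3, 4, 5}
|Sat(EF (EX p))| = |{0, 3, 4, 5}| = 4.

4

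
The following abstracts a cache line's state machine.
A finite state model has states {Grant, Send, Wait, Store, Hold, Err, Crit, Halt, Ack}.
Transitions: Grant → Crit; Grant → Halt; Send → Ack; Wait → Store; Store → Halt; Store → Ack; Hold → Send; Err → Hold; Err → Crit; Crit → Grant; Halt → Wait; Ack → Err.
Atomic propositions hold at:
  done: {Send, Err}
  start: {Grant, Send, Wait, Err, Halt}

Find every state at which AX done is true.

{Hold, Ack}

Sat(AX done) = {s : every successor in {Send, Err}} = {Hold, Ack}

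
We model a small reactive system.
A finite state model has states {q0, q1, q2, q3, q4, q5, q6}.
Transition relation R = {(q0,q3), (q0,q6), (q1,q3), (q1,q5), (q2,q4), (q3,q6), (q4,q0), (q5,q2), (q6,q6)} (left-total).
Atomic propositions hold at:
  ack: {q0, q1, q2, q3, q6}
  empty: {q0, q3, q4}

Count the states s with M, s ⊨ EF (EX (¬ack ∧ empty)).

Sat(¬ack) = {q4, q5}
Sat(¬ack ∧ empty) = {q4}
Sat(EX (¬ack ∧ empty)) = {s : some successor in {q4}} = {q2}
EF (EX (¬ack ∧ empty)): least fixpoint, start Z0 = {q2}, add states with some successor in Z. Z1 = {q2, q5}; Z2 = {q1, q2, q5}; fixed.
Sat(EF (EX (¬ack ∧ empty))) = {q1, q2, q5}
|Sat(EF (EX (¬ack ∧ empty)))| = |{q1, q2, q5}| = 3.

3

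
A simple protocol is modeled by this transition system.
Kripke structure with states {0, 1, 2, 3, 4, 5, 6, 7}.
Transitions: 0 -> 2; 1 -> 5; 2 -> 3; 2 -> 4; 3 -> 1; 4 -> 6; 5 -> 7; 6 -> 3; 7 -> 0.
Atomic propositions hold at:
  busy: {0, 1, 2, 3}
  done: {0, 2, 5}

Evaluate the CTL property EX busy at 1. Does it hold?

No

Sat(EX busy) = {s : some successor in {0, 1, 2, 3}} = {0, 2, 3, 6, 7}
1 ∉ Sat(EX busy) = {0, 2, 3, 6, 7}, so the formula does not hold at 1.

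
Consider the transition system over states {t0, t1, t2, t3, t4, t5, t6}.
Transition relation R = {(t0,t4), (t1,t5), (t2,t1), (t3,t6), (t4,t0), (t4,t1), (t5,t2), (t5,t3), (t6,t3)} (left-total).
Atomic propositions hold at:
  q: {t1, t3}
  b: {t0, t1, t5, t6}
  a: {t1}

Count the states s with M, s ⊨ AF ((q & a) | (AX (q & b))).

Sat(q & a) = {t1}
Sat(q & b) = {t1}
Sat(AX (q & b)) = {s : every successor in {t1}} = {t2}
Sat((q & a) | (AX (q & b))) = {t1, t2}
AF ((q & a) | (AX (q & b))): least fixpoint, start Z0 = {t1, t2}, add states with every successor in Z. Already a fixed point.
Sat(AF ((q & a) | (AX (q & b)))) = {t1, t2}
|Sat(AF ((q & a) | (AX (q & b))))| = |{t1, t2}| = 2.

2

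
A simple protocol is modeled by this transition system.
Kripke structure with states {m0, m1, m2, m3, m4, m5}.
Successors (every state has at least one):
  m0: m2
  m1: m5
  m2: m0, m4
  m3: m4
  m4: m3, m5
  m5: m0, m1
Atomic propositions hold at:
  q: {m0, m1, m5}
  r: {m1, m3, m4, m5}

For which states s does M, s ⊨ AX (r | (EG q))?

EG q: greatest fixpoint, start Z0 = {m0, m1, m5}, keep only states in Sat with some successor in Z. Z1 = {m1, m5}; fixed.
Sat(EG q) = {m1, m5}
Sat(r | (EG q)) = {m1, m3, m4, m5}
Sat(AX (r | (EG q))) = {s : every successor in {m1, m3, m4, m5}} = {m1, m3, m4}

{m1, m3, m4}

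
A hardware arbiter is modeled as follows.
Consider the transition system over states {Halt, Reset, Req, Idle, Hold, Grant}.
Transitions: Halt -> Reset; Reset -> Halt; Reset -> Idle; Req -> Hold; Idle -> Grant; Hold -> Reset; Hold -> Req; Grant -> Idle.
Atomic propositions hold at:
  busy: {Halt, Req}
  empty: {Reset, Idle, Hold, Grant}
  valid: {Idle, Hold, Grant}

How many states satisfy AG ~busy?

2

Sat(~busy) = {Reset, Idle, Hold, Grant}
AG ~busy: greatest fixpoint, start Z0 = {Reset, Idle, Hold, Grant}, keep only states in Sat with every successor in Z. Z1 = {Idle, Grant}; fixed.
Sat(AG ~busy) = {Idle, Grant}
|Sat(AG ~busy)| = |{Idle, Grant}| = 2.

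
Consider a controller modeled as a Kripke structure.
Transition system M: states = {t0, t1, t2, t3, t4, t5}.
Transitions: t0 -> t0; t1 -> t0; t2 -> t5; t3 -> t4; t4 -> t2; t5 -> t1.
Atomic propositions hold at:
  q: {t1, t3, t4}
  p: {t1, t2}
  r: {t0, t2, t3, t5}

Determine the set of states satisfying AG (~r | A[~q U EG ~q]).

{t0, t1}

Sat(~r) = {t1, t4}
Sat(~q) = {t0, t2, t5}
EG ~q: greatest fixpoint, start Z0 = {t0, t2, t5}, keep only states in Sat with some successor in Z. Z1 = {t0, t2}; Z2 = {t0}; fixed.
Sat(EG ~q) = {t0}
A[~q U EG ~q]: least fixpoint, start Z0 = Sat(EG ~q) = {t0}, add states in Sat(~q) with every successor in Z. Already a fixed point.
Sat(A[~q U EG ~q]) = {t0}
Sat(~r | A[~q U EG ~q]) = {t0, t1, t4}
AG (~r | A[~q U EG ~q]): greatest fixpoint, start Z0 = {t0, t1, t4}, keep only states in Sat with every successor in Z. Z1 = {t0, t1}; fixed.
Sat(AG (~r | A[~q U EG ~q])) = {t0, t1}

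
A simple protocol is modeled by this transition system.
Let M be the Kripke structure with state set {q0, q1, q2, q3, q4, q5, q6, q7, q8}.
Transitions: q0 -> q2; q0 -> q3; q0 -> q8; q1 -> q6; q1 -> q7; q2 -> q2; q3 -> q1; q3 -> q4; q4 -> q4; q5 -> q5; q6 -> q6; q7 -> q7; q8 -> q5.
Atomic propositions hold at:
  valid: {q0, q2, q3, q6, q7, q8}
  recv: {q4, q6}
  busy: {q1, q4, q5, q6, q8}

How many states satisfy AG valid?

3

AG valid: greatest fixpoint, start Z0 = {q0, q2, q3, q6, q7, q8}, keep only states in Sat with every successor in Z. Z1 = {q0, q2, q6, q7}; Z2 = {q2, q6, q7}; fixed.
Sat(AG valid) = {q2, q6, q7}
|Sat(AG valid)| = |{q2, q6, q7}| = 3.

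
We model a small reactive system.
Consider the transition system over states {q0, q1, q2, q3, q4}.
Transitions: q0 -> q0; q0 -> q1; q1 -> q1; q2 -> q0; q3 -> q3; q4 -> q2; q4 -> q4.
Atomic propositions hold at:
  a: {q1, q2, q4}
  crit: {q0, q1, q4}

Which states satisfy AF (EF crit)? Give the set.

{q0, q1, q2, q4}

EF crit: least fixpoint, start Z0 = {q0, q1, q4}, add states with some successor in Z. Z1 = {q0, q1, q2, q4}; fixed.
Sat(EF crit) = {q0, q1, q2, q4}
AF (EF crit): least fixpoint, start Z0 = {q0, q1, q2, q4}, add states with every successor in Z. Already a fixed point.
Sat(AF (EF crit)) = {q0, q1, q2, q4}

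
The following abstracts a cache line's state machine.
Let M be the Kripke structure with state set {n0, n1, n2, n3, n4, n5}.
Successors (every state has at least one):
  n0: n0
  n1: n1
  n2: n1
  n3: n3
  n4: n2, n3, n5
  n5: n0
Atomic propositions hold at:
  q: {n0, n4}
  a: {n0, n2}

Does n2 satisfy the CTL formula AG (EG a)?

EG a: greatest fixpoint, start Z0 = {n0, n2}, keep only states in Sat with some successor in Z. Z1 = {n0}; fixed.
Sat(EG a) = {n0}
AG (EG a): greatest fixpoint, start Z0 = {n0}, keep only states in Sat with every successor in Z. Already a fixed point.
Sat(AG (EG a)) = {n0}
n2 ∉ Sat(AG (EG a)) = {n0}, so the formula does not hold at n2.

No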